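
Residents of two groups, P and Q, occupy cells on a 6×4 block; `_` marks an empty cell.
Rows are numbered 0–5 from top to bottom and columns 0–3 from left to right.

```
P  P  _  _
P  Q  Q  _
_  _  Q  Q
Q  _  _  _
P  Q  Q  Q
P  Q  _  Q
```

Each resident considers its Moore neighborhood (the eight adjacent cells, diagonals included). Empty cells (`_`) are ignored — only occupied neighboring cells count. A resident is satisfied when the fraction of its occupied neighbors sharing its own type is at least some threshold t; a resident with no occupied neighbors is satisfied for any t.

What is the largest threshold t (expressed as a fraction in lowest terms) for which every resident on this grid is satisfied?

(0,0)P 2/3
(0,1)P 2/4
(1,0)P 2/3
(1,1)Q 2/5
(1,2)Q 3/4
(2,2)Q 3/3
(2,3)Q 2/2
(3,0)Q 1/2
(4,0)P 1/4
(4,1)Q 3/5
(4,2)Q 4/4
(4,3)Q 2/2
(5,0)P 1/3
(5,1)Q 2/4
(5,3)Q 2/2
The smallest same-type fraction is 1/4 at (4,0), which reduces to 1/4. Any threshold above that leaves this resident unsatisfied.

1/4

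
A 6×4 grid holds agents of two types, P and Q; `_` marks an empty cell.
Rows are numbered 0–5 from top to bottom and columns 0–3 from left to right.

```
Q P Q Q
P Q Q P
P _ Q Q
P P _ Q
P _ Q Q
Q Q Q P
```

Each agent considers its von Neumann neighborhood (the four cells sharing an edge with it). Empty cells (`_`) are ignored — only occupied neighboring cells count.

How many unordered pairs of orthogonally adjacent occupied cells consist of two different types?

11

Scan each occupied cell's neighbors to the right and below so each pair is counted once.
From row 0: 5 unlike of 7 pairs (running 5/7).
From row 1: 3 unlike of 6 pairs (running 8/13).
From row 2: 0 unlike of 3 pairs (running 8/16).
From row 3: 0 unlike of 3 pairs (running 8/19).
From row 4: 2 unlike of 4 pairs (running 10/23).
From row 5: 1 unlike of 3 pairs (running 11/26).
Total adjacent occupied pairs: 26; unlike-type pairs: 11.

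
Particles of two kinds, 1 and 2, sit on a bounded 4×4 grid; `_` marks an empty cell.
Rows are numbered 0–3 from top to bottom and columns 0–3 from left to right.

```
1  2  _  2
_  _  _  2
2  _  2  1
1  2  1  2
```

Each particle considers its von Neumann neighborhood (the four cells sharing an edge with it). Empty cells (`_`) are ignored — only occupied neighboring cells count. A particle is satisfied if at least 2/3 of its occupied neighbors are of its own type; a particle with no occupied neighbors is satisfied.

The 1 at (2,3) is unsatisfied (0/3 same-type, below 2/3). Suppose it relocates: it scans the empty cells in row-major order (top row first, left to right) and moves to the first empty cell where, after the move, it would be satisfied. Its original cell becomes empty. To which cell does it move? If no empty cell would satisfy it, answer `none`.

none

Vacating (2,3). Empty cells in order:
  (0,2): 0/2 same-type → still unsatisfied.
  (1,0): 1/2 same-type → still unsatisfied.
  (1,1): 0/1 same-type → still unsatisfied.
  (1,2): 0/2 same-type → still unsatisfied.
  (2,1): 0/3 same-type → still unsatisfied.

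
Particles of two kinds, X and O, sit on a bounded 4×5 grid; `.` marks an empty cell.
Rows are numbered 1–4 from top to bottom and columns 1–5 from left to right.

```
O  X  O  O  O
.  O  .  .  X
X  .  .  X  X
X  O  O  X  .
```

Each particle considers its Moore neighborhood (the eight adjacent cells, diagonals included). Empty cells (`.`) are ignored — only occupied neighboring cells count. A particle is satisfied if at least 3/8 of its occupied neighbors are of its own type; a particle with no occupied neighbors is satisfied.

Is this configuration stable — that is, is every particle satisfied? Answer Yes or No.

(1,1)O 1/2 ok
(1,2)X 0/3 unhappy
(1,3)O 2/3 ok
(1,4)O 2/3 ok
(1,5)O 1/2 ok
(2,2)O 2/4 ok
(2,5)X 2/4 ok
(3,1)X 1/3 unhappy
(3,4)X 3/4 ok
(3,5)X 3/3 ok
(4,1)X 1/2 ok
(4,2)O 1/3 unhappy
(4,3)O 1/3 unhappy
(4,4)X 2/3 ok
For instance (1,2) has only 0/3 same-type neighbors, below 3/8.

No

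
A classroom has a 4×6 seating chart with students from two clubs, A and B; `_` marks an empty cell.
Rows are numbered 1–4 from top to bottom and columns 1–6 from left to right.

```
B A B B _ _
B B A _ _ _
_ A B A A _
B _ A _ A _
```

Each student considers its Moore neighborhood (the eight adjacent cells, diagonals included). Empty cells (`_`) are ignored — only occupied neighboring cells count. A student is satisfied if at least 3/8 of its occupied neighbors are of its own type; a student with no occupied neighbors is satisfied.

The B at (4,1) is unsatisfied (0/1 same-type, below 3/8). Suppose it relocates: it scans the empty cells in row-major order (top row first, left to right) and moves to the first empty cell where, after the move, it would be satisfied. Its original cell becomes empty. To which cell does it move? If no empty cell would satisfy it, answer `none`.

Vacating (4,1). Empty cells in order:
  (1,5): 1/1 same-type → satisfied — stop here.

(1,5)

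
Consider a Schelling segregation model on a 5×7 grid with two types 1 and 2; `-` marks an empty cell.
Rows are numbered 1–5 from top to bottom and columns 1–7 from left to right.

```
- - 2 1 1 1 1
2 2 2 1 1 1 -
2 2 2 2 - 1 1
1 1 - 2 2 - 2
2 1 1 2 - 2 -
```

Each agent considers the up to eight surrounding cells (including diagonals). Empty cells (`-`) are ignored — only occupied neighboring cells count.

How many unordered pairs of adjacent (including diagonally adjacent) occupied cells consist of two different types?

20

Scan each occupied cell's neighbors to the right and below (and the two forward diagonals) so each pair is counted once.
Row 1: 2(1,3)–1(1,4)≠ 2(1,3)–2(2,3)= 2(1,3)–1(2,4)≠ 2(1,3)–2(2,2)= 1(1,4)–1(1,5)= 1(1,4)–1(2,4)= 1(1,4)–1(2,5)= 1(1,4)–2(2,3)≠ 1(1,5)–1(1,6)= 1(1,5)–1(2,5)= 1(1,5)–1(2,6)= 1(1,5)–1(2,4)= 1(1,6)–1(1,7)= 1(1,6)–1(2,6)= 1(1,6)–1(2,5)= 1(1,7)–1(2,6)=  → 3/16 unlike.
Row 2: 2(2,1)–2(2,2)= 2(2,1)–2(3,1)= 2(2,1)–2(3,2)= 2(2,2)–2(2,3)= 2(2,2)–2(3,2)= 2(2,2)–2(3,3)= 2(2,2)–2(3,1)= 2(2,3)–1(2,4)≠ 2(2,3)–2(3,3)= 2(2,3)–2(3,4)= 2(2,3)–2(3,2)= 1(2,4)–1(2,5)= 1(2,4)–2(3,4)≠ 1(2,4)–2(3,3)≠ 1(2,5)–1(2,6)= 1(2,5)–1(3,6)= 1(2,5)–2(3,4)≠ 1(2,6)–1(3,6)= 1(2,6)–1(3,7)=  → 4/19 unlike.
Row 3: 2(3,1)–2(3,2)= 2(3,1)–1(4,1)≠ 2(3,1)–1(4,2)≠ 2(3,2)–2(3,3)= 2(3,2)–1(4,2)≠ 2(3,2)–1(4,1)≠ 2(3,3)–2(3,4)= 2(3,3)–2(4,4)= 2(3,3)–1(4,2)≠ 2(3,4)–2(4,4)= 2(3,4)–2(4,5)= 1(3,6)–1(3,7)= 1(3,6)–2(4,7)≠ 1(3,6)–2(4,5)≠ 1(3,7)–2(4,7)≠  → 8/15 unlike.
Row 4: 1(4,1)–1(4,2)= 1(4,1)–2(5,1)≠ 1(4,1)–1(5,2)= 1(4,2)–1(5,2)= 1(4,2)–1(5,3)= 1(4,2)–2(5,1)≠ 2(4,4)–2(4,5)= 2(4,4)–2(5,4)= 2(4,4)–1(5,3)≠ 2(4,5)–2(5,6)= 2(4,5)–2(5,4)= 2(4,7)–2(5,6)=  → 3/12 unlike.
Row 5: 2(5,1)–1(5,2)≠ 1(5,2)–1(5,3)= 1(5,3)–2(5,4)≠  → 2/3 unlike.
Total adjacent occupied pairs: 65; unlike-type pairs: 20.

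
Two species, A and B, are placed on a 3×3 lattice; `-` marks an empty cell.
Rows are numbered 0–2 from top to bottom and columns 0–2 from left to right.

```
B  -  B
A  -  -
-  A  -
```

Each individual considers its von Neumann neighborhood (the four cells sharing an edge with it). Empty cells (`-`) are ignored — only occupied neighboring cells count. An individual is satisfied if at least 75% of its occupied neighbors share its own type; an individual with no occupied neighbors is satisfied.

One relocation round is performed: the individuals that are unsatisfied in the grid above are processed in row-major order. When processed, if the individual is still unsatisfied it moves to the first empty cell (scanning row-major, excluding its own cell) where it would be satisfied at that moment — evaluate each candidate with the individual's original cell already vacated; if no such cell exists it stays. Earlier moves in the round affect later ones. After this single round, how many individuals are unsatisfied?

Initially unsatisfied (in order): (0,0), (1,0).
  (0,0) → (0,1).
  (1,0): now satisfied by earlier moves; stays.
Resulting grid:
- B B
A - -
- A -
All satisfied now.

0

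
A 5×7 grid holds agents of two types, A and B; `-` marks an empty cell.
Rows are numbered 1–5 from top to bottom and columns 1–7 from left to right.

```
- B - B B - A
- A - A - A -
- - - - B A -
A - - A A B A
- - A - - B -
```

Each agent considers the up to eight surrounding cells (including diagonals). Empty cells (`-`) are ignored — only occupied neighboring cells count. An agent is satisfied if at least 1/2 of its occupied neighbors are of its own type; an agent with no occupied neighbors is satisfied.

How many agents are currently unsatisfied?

Row 1: (1,2)B 0/1 not · (1,4)B 1/2 satisfied · (1,5)B 1/3 not · (1,7)A 1/1 satisfied
Row 2: (2,2)A 0/1 not · (2,4)A 0/3 not · (2,6)A 2/4 satisfied
Row 3: (3,5)B 1/6 not · (3,6)A 3/5 satisfied
Row 4: (4,1)A 0/0 satisfied · (4,4)A 2/3 satisfied · (4,5)A 2/5 not · (4,6)B 2/5 not · (4,7)A 1/3 not
Row 5: (5,3)A 1/1 satisfied · (5,6)B 1/3 not
Unsatisfied: (1,2), (1,5), (2,2), (2,4), (3,5), (4,5), (4,6), (4,7), (5,6) — 9 in total.

9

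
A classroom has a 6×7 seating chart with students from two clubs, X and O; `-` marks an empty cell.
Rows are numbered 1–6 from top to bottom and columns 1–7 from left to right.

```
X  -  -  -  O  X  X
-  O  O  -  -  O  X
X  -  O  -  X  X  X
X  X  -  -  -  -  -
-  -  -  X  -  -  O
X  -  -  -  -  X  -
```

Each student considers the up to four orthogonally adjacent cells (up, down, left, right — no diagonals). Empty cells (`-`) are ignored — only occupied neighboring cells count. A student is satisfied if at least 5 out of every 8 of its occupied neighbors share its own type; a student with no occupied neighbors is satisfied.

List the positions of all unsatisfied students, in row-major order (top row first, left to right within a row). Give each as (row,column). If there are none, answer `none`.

Row 1: (1,1)X 0/0 ok · (1,5)O 0/1 unhappy · (1,6)X 1/3 unhappy · (1,7)X 2/2 ok
Row 2: (2,2)O 1/1 ok · (2,3)O 2/2 ok · (2,6)O 0/3 unhappy · (2,7)X 2/3 ok
Row 3: (3,1)X 1/1 ok · (3,3)O 1/1 ok · (3,5)X 1/1 ok · (3,6)X 2/3 ok · (3,7)X 2/2 ok
Row 4: (4,1)X 2/2 ok · (4,2)X 1/1 ok
Row 5: (5,4)X 0/0 ok · (5,7)O 0/0 ok
Row 6: (6,1)X 0/0 ok · (6,6)X 0/0 ok

(1,5), (1,6), (2,6)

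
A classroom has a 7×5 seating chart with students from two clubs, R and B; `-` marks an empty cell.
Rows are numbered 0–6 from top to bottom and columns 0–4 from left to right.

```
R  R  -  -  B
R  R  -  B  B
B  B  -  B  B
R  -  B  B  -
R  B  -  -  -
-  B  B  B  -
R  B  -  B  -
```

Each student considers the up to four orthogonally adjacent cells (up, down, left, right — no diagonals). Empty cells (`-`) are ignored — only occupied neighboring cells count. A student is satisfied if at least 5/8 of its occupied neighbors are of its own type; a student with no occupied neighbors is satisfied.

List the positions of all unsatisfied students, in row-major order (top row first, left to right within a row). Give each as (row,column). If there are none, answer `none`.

(2,0), (2,1), (3,0), (4,0), (4,1), (6,0), (6,1)

Row 0: (0,0)R 2/2 ✓ · (0,1)R 2/2 ✓ · (0,4)B 1/1 ✓
Row 1: (1,0)R 2/3 ✓ · (1,1)R 2/3 ✓ · (1,3)B 2/2 ✓ · (1,4)B 3/3 ✓
Row 2: (2,0)B 1/3 ✗ · (2,1)B 1/2 ✗ · (2,3)B 3/3 ✓ · (2,4)B 2/2 ✓
Row 3: (3,0)R 1/2 ✗ · (3,2)B 1/1 ✓ · (3,3)B 2/2 ✓
Row 4: (4,0)R 1/2 ✗ · (4,1)B 1/2 ✗
Row 5: (5,1)B 3/3 ✓ · (5,2)B 2/2 ✓ · (5,3)B 2/2 ✓
Row 6: (6,0)R 0/1 ✗ · (6,1)B 1/2 ✗ · (6,3)B 1/1 ✓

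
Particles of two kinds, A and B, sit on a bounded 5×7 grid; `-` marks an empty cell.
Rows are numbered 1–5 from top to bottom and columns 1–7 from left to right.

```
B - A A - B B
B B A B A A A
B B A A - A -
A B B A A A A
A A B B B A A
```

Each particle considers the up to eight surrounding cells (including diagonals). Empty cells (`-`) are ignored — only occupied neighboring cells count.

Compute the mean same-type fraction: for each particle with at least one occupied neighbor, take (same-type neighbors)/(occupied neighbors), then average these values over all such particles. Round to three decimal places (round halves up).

(1,1)B 2/2
(1,3)A 2/4
(1,4)A 3/4
(1,6)B 1/4
(1,7)B 1/3
(2,1)B 4/4
(2,2)B 4/7
(2,3)A 4/7
(2,4)B 0/6
(2,5)A 4/6
(2,6)A 3/5
(2,7)A 2/4
(3,1)B 4/5
(3,2)B 5/8
(3,3)A 3/8
(3,4)A 5/7
(3,6)A 6/6
(4,1)A 2/5
(4,2)B 4/8
(4,3)B 4/8
(4,4)A 3/7
(4,5)A 5/7
(4,6)A 5/6
(4,7)A 4/4
(5,1)A 2/3
(5,2)A 2/5
(5,3)B 3/5
(5,4)B 3/5
(5,5)B 1/5
(5,6)A 4/5
(5,7)A 3/3
Sum over 31 particles: 2/2 + 2/4 + 3/4 + 1/4 + 1/3 + 4/4 + 4/7 + 4/7 + 0/6 + 4/6 + 3/5 + 2/4 + 4/5 + 5/8 + 3/8 + 5/7 + 6/6 + 2/5 + 4/8 + 4/8 + 3/7 + 5/7 + 5/6 + 4/4 + 2/3 + 2/5 + 3/5 + 3/5 + 1/5 + 4/5 + 3/3 = 189/10; mean = 189/10 ÷ 31 = 189/310 = 0.609677… → 0.610.

0.610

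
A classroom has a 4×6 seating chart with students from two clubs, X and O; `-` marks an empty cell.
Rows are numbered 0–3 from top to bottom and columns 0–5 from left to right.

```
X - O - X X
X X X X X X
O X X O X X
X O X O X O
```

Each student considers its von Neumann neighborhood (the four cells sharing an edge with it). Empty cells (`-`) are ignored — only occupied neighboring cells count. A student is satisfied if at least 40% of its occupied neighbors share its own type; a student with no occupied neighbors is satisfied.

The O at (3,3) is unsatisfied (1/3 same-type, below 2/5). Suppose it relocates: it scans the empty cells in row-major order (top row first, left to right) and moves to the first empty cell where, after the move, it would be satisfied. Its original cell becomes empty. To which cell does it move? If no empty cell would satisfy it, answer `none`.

none

Vacating (3,3). Empty cells in order:
  (0,1): 1/3 same-type → still unsatisfied.
  (0,3): 1/3 same-type → still unsatisfied.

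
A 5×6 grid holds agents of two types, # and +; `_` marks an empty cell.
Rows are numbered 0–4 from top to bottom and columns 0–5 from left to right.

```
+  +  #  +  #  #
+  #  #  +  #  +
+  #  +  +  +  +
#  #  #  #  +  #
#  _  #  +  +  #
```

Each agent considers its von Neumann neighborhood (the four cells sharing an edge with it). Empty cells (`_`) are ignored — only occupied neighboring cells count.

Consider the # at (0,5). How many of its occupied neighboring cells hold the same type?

1

Occupied neighbors of (0,5): (1,5)=+, (0,4)=#.
Same type (#): 1 of 2.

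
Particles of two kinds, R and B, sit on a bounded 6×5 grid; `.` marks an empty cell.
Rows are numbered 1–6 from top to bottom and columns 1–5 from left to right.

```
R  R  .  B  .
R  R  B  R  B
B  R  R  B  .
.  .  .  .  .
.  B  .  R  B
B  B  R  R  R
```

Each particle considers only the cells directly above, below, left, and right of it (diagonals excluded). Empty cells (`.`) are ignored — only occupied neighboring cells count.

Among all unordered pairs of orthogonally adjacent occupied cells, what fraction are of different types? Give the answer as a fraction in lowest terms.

12/23

Scan each occupied cell's neighbors to the right and below so each pair is counted once.
From row 1: 1 unlike of 4 pairs (running 1/4).
From row 2: 6 unlike of 8 pairs (running 7/12).
From row 3: 2 unlike of 3 pairs (running 9/15).
From row 5: 2 unlike of 4 pairs (running 11/19).
From row 6: 1 unlike of 4 pairs (running 12/23).
Total adjacent occupied pairs: 23; unlike-type pairs: 12.
12/23 is already in lowest terms.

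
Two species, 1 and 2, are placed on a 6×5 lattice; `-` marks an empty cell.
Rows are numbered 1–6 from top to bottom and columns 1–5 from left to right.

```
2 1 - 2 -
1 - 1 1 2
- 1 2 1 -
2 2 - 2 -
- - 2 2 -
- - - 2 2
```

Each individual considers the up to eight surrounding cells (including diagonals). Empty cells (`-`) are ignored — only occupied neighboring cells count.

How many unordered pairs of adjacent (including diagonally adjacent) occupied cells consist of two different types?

13

Scan each occupied cell's neighbors to the right and below (and the two forward diagonals) so each pair is counted once.
From row 1: 4 unlike of 7 pairs (running 4/7).
From row 2: 4 unlike of 9 pairs (running 8/16).
From row 3: 5 unlike of 7 pairs (running 13/23).
From row 4: 0 unlike of 4 pairs (running 13/27).
From row 5: 0 unlike of 4 pairs (running 13/31).
From row 6: 0 unlike of 1 pairs (running 13/32).
Total adjacent occupied pairs: 32; unlike-type pairs: 13.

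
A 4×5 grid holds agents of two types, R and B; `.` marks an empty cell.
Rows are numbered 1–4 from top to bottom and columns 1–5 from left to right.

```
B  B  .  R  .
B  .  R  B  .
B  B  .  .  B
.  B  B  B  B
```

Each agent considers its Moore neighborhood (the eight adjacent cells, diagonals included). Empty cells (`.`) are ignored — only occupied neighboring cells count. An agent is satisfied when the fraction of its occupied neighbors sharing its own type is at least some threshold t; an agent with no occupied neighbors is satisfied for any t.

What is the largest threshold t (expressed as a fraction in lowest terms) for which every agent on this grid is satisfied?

(1,1)B 2/2
(1,2)B 2/3
(1,4)R 1/2
(2,1)B 4/4
(2,3)R 1/4
(2,4)B 1/3
(3,1)B 3/3
(3,2)B 4/5
(3,5)B 3/3
(4,2)B 3/3
(4,3)B 3/3
(4,4)B 3/3
(4,5)B 2/2
The smallest same-type fraction is 1/4 at (2,3), which reduces to 1/4. Any threshold above that leaves this agent unsatisfied.

1/4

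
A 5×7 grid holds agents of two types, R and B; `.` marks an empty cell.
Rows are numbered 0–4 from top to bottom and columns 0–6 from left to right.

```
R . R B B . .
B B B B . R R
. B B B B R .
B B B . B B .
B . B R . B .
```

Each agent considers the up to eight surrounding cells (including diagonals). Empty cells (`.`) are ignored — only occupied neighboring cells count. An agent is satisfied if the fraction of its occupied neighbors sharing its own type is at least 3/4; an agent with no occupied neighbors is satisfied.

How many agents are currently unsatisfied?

(0,0)R 0/2 unhappy
(0,2)R 0/4 unhappy
(0,3)B 3/4 ok
(0,4)B 2/3 unhappy
(1,0)B 2/3 unhappy
(1,1)B 4/6 unhappy
(1,2)B 6/7 ok
(1,3)B 6/7 ok
(1,5)R 2/4 unhappy
(1,6)R 2/2 ok
(2,1)B 7/7 ok
(2,2)B 7/7 ok
(2,3)B 6/6 ok
(2,4)B 4/6 unhappy
(2,5)R 2/5 unhappy
(3,0)B 3/3 ok
(3,1)B 6/6 ok
(3,2)B 5/6 ok
(3,4)B 4/6 unhappy
(3,5)B 3/4 ok
(4,0)B 2/2 ok
(4,2)B 2/3 unhappy
(4,3)R 0/3 unhappy
(4,5)B 2/2 ok
Unsatisfied: (0,0), (0,2), (0,4), (1,0), (1,1), (1,5), (2,4), (2,5), (3,4), (4,2), (4,3) — 11 in total.

11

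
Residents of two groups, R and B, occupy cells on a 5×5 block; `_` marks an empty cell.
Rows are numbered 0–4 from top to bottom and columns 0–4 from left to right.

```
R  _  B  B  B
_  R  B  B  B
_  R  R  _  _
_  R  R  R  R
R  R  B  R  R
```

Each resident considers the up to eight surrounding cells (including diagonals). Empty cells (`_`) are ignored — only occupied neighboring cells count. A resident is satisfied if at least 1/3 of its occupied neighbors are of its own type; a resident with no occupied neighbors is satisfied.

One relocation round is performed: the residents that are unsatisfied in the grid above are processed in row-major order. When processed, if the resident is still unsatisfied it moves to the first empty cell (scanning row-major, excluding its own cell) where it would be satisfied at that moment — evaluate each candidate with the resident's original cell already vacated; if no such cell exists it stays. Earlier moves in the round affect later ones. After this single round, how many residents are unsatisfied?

Initially unsatisfied (in order): (4,2).
  (4,2) → (0,1).
Resulting grid:
R B B B B
_ R B B B
_ R R _ _
_ R R R R
R R _ R R
All satisfied now.

0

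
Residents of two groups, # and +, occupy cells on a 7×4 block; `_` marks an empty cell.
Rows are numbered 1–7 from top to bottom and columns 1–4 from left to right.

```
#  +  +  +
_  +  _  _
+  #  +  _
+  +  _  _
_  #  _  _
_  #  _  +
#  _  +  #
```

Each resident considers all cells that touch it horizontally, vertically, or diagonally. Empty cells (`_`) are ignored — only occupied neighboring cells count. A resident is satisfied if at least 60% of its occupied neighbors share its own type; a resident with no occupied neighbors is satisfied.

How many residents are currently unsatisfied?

7

(1,1)# 0/2 unhappy
(1,2)+ 2/3 ok
(1,3)+ 3/3 ok
(1,4)+ 1/1 ok
(2,2)+ 4/6 ok
(3,1)+ 3/4 ok
(3,2)# 0/5 unhappy
(3,3)+ 2/3 ok
(4,1)+ 2/4 unhappy
(4,2)+ 3/5 ok
(5,2)# 1/3 unhappy
(6,2)# 2/3 ok
(6,4)+ 1/2 unhappy
(7,1)# 1/1 ok
(7,3)+ 1/3 unhappy
(7,4)# 0/2 unhappy
Unsatisfied: (1,1), (3,2), (4,1), (5,2), (6,4), (7,3), (7,4) — 7 in total.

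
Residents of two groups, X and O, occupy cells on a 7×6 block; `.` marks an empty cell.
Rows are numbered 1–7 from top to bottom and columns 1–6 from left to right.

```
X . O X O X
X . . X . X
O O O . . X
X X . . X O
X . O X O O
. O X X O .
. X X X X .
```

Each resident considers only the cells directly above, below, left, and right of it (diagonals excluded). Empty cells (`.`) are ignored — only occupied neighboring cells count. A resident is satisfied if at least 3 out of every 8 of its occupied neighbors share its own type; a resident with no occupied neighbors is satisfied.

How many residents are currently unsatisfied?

10

Row 1: (1,1)X 1/1 ok · (1,3)O 0/1 unhappy · (1,4)X 1/3 unhappy · (1,5)O 0/2 unhappy · (1,6)X 1/2 ok
Row 2: (2,1)X 1/2 ok · (2,4)X 1/1 ok · (2,6)X 2/2 ok
Row 3: (3,1)O 1/3 unhappy · (3,2)O 2/3 ok · (3,3)O 1/1 ok · (3,6)X 1/2 ok
Row 4: (4,1)X 2/3 ok · (4,2)X 1/2 ok · (4,5)X 0/2 unhappy · (4,6)O 1/3 unhappy
Row 5: (5,1)X 1/1 ok · (5,3)O 0/2 unhappy · (5,4)X 1/3 unhappy · (5,5)O 2/4 ok · (5,6)O 2/2 ok
Row 6: (6,2)O 0/2 unhappy · (6,3)X 2/4 ok · (6,4)X 3/4 ok · (6,5)O 1/3 unhappy
Row 7: (7,2)X 1/2 ok · (7,3)X 3/3 ok · (7,4)X 3/3 ok · (7,5)X 1/2 ok
Unsatisfied: (1,3), (1,4), (1,5), (3,1), (4,5), (4,6), (5,3), (5,4), (6,2), (6,5) — 10 in total.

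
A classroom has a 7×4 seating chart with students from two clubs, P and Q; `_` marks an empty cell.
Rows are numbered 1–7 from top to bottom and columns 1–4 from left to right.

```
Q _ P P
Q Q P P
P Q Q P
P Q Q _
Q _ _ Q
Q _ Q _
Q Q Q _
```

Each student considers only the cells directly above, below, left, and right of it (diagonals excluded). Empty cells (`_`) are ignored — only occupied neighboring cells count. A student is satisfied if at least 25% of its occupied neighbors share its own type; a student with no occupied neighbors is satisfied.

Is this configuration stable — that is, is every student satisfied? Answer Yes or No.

Yes

Row 1: (1,1)Q 1/1 satisfied · (1,3)P 2/2 satisfied · (1,4)P 2/2 satisfied
Row 2: (2,1)Q 2/3 satisfied · (2,2)Q 2/3 satisfied · (2,3)P 2/4 satisfied · (2,4)P 3/3 satisfied
Row 3: (3,1)P 1/3 satisfied · (3,2)Q 3/4 satisfied · (3,3)Q 2/4 satisfied · (3,4)P 1/2 satisfied
Row 4: (4,1)P 1/3 satisfied · (4,2)Q 2/3 satisfied · (4,3)Q 2/2 satisfied
Row 5: (5,1)Q 1/2 satisfied · (5,4)Q 0/0 satisfied
Row 6: (6,1)Q 2/2 satisfied · (6,3)Q 1/1 satisfied
Row 7: (7,1)Q 2/2 satisfied · (7,2)Q 2/2 satisfied · (7,3)Q 2/2 satisfied
All meet the threshold, so the configuration is stable.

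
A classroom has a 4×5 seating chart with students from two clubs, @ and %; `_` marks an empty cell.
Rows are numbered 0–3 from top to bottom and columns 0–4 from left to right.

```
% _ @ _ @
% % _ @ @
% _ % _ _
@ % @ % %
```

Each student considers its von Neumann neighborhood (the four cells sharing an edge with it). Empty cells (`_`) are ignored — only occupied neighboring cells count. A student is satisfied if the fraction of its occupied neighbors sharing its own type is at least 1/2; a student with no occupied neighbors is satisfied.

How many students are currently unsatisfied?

(0,0)% 1/1 ✓
(0,2)@ 0/0 ✓
(0,4)@ 1/1 ✓
(1,0)% 3/3 ✓
(1,1)% 1/1 ✓
(1,3)@ 1/1 ✓
(1,4)@ 2/2 ✓
(2,0)% 1/2 ✓
(2,2)% 0/1 ✗
(3,0)@ 0/2 ✗
(3,1)% 0/2 ✗
(3,2)@ 0/3 ✗
(3,3)% 1/2 ✓
(3,4)% 1/1 ✓
Unsatisfied: (2,2), (3,0), (3,1), (3,2) — 4 in total.

4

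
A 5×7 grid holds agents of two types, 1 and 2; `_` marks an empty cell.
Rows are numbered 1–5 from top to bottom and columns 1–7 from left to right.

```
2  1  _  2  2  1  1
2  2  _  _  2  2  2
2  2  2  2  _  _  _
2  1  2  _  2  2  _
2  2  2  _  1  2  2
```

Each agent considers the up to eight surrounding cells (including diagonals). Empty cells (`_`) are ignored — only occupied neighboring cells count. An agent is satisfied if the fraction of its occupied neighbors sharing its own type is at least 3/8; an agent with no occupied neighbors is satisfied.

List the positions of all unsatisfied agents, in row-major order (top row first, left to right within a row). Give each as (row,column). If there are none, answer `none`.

Row 1: (1,1)2 2/3 satisfied · (1,2)1 0/3 not · (1,4)2 2/2 satisfied · (1,5)2 3/4 satisfied · (1,6)1 1/5 not · (1,7)1 1/3 not
Row 2: (2,1)2 4/5 satisfied · (2,2)2 5/6 satisfied · (2,5)2 4/5 satisfied · (2,6)2 3/5 satisfied · (2,7)2 1/3 not
Row 3: (3,1)2 4/5 satisfied · (3,2)2 6/7 satisfied · (3,3)2 4/5 satisfied · (3,4)2 4/4 satisfied
Row 4: (4,1)2 4/5 satisfied · (4,2)1 0/8 not · (4,3)2 5/6 satisfied · (4,5)2 3/4 satisfied · (4,6)2 3/4 satisfied
Row 5: (5,1)2 2/3 satisfied · (5,2)2 4/5 satisfied · (5,3)2 2/3 satisfied · (5,5)1 0/3 not · (5,6)2 3/4 satisfied · (5,7)2 2/2 satisfied

(1,2), (1,6), (1,7), (2,7), (4,2), (5,5)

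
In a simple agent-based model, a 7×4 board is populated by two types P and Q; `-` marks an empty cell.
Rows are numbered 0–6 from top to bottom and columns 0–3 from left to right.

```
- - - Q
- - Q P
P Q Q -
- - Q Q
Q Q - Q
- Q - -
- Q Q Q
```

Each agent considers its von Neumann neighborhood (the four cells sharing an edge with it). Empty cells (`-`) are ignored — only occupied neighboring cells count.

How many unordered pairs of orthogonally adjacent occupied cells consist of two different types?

3

Scan each occupied cell's neighbors to the right and below so each pair is counted once.
From row 0: 1 unlike of 1 pairs (running 1/1).
From row 1: 1 unlike of 2 pairs (running 2/3).
From row 2: 1 unlike of 3 pairs (running 3/6).
From row 3: 0 unlike of 2 pairs (running 3/8).
From row 4: 0 unlike of 2 pairs (running 3/10).
From row 5: 0 unlike of 1 pairs (running 3/11).
From row 6: 0 unlike of 2 pairs (running 3/13).
Total adjacent occupied pairs: 13; unlike-type pairs: 3.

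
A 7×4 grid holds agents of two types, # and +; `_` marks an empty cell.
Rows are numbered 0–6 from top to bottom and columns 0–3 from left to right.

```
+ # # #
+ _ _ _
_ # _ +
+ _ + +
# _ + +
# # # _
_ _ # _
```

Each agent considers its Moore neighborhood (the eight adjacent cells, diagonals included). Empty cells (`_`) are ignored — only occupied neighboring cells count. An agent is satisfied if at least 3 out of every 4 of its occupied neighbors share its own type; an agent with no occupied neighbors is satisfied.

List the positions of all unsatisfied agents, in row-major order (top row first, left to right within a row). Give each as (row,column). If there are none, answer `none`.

(0,0), (0,1), (1,0), (2,1), (3,0), (4,0), (4,2), (5,2)

(0,0)+ 1/2 not
(0,1)# 1/3 not
(0,2)# 2/2 satisfied
(0,3)# 1/1 satisfied
(1,0)+ 1/3 not
(2,1)# 0/3 not
(2,3)+ 2/2 satisfied
(3,0)+ 0/2 not
(3,2)+ 4/5 satisfied
(3,3)+ 4/4 satisfied
(4,0)# 2/3 not
(4,2)+ 3/5 not
(4,3)+ 3/4 satisfied
(5,0)# 2/2 satisfied
(5,1)# 4/5 satisfied
(5,2)# 2/4 not
(6,2)# 2/2 satisfied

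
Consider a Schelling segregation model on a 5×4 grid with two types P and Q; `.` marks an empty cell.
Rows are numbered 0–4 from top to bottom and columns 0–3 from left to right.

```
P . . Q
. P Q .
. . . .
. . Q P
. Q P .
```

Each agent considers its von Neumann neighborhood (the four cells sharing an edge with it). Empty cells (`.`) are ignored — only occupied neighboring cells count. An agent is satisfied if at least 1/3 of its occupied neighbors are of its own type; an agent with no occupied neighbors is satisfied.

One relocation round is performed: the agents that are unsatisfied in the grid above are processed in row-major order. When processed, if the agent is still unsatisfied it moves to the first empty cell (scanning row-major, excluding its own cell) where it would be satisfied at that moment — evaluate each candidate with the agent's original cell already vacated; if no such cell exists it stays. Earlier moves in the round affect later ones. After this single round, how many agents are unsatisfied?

Initially unsatisfied (in order): (1,1), (1,2), (3,2), (3,3), (4,1), (4,2).
  (1,1) → (0,1).
  (1,2): now satisfied by earlier moves; stays.
  (3,2) → (0,2).
  (3,3): now satisfied by earlier moves; stays.
  (4,1) → (1,1).
  (4,2): now satisfied by earlier moves; stays.
Resulting grid:
P P Q Q
. Q Q .
. . . .
. . . P
. . P .
All satisfied now.

0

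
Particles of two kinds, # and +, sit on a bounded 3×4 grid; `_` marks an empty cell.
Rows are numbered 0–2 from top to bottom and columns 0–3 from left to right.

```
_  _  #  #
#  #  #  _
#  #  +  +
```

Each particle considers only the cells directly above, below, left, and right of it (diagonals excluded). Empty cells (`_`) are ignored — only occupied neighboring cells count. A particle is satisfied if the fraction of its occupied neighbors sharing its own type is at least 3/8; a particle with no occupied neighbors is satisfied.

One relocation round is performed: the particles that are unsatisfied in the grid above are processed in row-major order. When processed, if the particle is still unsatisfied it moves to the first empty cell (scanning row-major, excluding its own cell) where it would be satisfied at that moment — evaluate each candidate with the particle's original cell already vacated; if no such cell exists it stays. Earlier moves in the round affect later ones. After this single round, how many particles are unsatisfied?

1

Initially unsatisfied (in order): (2,2).
  (2,2): no empty cell satisfies it; stays.
Resulting grid:
_ _ # #
# # # _
# # + +
Unsatisfied now: (2,2).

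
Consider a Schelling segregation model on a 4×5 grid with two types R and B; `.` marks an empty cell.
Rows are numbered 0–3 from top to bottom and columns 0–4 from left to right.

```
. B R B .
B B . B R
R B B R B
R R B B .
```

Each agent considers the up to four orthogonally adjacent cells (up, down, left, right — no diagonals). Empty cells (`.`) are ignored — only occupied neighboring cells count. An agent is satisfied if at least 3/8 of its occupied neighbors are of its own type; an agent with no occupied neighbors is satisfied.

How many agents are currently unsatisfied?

(0,1)B 1/2 ✓
(0,2)R 0/2 ✗
(0,3)B 1/2 ✓
(1,0)B 1/2 ✓
(1,1)B 3/3 ✓
(1,3)B 1/3 ✗
(1,4)R 0/2 ✗
(2,0)R 1/3 ✗
(2,1)B 2/4 ✓
(2,2)B 2/3 ✓
(2,3)R 0/4 ✗
(2,4)B 0/2 ✗
(3,0)R 2/2 ✓
(3,1)R 1/3 ✗
(3,2)B 2/3 ✓
(3,3)B 1/2 ✓
Unsatisfied: (0,2), (1,3), (1,4), (2,0), (2,3), (2,4), (3,1) — 7 in total.

7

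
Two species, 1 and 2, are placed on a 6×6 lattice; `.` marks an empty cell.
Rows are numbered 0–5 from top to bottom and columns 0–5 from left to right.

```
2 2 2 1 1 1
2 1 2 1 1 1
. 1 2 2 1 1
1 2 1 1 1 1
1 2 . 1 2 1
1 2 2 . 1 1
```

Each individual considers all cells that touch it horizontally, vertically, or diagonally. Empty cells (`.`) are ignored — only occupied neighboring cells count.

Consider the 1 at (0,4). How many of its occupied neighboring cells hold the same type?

5

Occupied neighbors of (0,4): (0,3)=1, (0,5)=1, (1,3)=1, (1,4)=1, (1,5)=1.
Same type (1): 5 of 5.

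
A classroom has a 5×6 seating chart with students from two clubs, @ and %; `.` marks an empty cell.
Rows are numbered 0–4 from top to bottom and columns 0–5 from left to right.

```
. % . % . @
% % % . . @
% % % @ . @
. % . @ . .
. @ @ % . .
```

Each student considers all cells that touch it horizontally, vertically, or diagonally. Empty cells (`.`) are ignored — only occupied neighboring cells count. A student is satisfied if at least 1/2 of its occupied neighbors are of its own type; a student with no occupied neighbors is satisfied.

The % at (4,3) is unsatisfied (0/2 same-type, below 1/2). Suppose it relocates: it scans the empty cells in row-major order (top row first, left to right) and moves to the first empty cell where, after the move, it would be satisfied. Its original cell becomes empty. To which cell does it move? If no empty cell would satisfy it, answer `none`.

(0,0)

Vacating (4,3). Empty cells in order:
  (0,0): 3/3 same-type → satisfied — stop here.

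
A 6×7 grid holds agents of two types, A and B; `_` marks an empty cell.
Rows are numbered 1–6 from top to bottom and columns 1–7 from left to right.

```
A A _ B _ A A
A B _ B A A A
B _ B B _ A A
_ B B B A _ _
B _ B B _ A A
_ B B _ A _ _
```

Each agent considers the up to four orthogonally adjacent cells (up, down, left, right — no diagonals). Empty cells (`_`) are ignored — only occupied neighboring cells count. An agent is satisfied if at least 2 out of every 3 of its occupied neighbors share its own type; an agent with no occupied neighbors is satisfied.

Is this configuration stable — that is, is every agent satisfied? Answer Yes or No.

No

(1,1)A 2/2 ✓
(1,2)A 1/2 ✗
(1,4)B 1/1 ✓
(1,6)A 2/2 ✓
(1,7)A 2/2 ✓
(2,1)A 1/3 ✗
(2,2)B 0/2 ✗
(2,4)B 2/3 ✓
(2,5)A 1/2 ✗
(2,6)A 4/4 ✓
(2,7)A 3/3 ✓
(3,1)B 0/1 ✗
(3,3)B 2/2 ✓
(3,4)B 3/3 ✓
(3,6)A 2/2 ✓
(3,7)A 2/2 ✓
(4,2)B 1/1 ✓
(4,3)B 4/4 ✓
(4,4)B 3/4 ✓
(4,5)A 0/1 ✗
(5,1)B 0/0 ✓
(5,3)B 3/3 ✓
(5,4)B 2/2 ✓
(5,6)A 1/1 ✓
(5,7)A 1/1 ✓
(6,2)B 1/1 ✓
(6,3)B 2/2 ✓
(6,5)A 0/0 ✓
For instance (1,2) has only 1/2 same-type neighbors, below 2/3.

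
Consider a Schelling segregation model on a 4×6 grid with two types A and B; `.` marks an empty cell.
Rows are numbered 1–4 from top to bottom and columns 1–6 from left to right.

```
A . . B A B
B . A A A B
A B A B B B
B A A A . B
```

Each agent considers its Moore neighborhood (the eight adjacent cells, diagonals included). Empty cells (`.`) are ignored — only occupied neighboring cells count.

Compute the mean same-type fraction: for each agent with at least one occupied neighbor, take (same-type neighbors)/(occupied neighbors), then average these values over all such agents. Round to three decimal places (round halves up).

Row 1: (1,1)A 0/1 · (1,4)B 0/4 · (1,5)A 2/5 · (1,6)B 1/3
Row 2: (2,1)B 1/3 · (2,3)A 2/5 · (2,4)A 4/7 · (2,5)A 2/8 · (2,6)B 3/5
Row 3: (3,1)A 1/4 · (3,2)B 2/7 · (3,3)A 5/7 · (3,4)B 1/7 · (3,5)B 4/7 · (3,6)B 3/4
Row 4: (4,1)B 1/3 · (4,2)A 3/5 · (4,3)A 3/5 · (4,4)A 2/4 · (4,6)B 2/2
Sum over 20 agents: 0/1 + 0/4 + 2/5 + 1/3 + 1/3 + 2/5 + 4/7 + 2/8 + 3/5 + 1/4 + 2/7 + 5/7 + 1/7 + 4/7 + 3/4 + 1/3 + 3/5 + 3/5 + 2/4 + 2/2 = 1209/140; mean = 1209/140 ÷ 20 = 1209/2800 = 0.431785… → 0.432.

0.432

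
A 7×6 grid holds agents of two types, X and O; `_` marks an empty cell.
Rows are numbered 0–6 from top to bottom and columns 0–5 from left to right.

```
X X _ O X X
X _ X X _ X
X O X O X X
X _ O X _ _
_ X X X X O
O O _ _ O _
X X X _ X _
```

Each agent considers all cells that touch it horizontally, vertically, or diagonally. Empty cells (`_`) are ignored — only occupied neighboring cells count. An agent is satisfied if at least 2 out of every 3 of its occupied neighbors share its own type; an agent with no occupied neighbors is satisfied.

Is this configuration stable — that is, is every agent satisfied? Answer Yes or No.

No

Row 0: (0,0)X 2/2 ok · (0,1)X 3/3 ok · (0,3)O 0/3 unhappy · (0,4)X 3/4 ok · (0,5)X 2/2 ok
Row 1: (1,0)X 3/4 ok · (1,2)X 3/6 unhappy · (1,3)X 4/6 ok · (1,5)X 4/4 ok
Row 2: (2,0)X 2/3 ok · (2,1)O 1/6 unhappy · (2,2)X 3/6 unhappy · (2,3)O 1/6 unhappy · (2,4)X 4/5 ok · (2,5)X 2/2 ok
Row 3: (3,0)X 2/3 ok · (3,2)O 2/7 unhappy · (3,3)X 5/7 ok
Row 4: (4,1)X 2/5 unhappy · (4,2)X 3/5 unhappy · (4,3)X 3/5 unhappy · (4,4)X 2/4 unhappy · (4,5)O 1/2 unhappy
Row 5: (5,0)O 1/4 unhappy · (5,1)O 1/6 unhappy · (5,4)O 1/4 unhappy
Row 6: (6,0)X 1/3 unhappy · (6,1)X 2/4 unhappy · (6,2)X 1/2 unhappy · (6,4)X 0/1 unhappy
For instance (0,3) has only 0/3 same-type neighbors, below 2/3.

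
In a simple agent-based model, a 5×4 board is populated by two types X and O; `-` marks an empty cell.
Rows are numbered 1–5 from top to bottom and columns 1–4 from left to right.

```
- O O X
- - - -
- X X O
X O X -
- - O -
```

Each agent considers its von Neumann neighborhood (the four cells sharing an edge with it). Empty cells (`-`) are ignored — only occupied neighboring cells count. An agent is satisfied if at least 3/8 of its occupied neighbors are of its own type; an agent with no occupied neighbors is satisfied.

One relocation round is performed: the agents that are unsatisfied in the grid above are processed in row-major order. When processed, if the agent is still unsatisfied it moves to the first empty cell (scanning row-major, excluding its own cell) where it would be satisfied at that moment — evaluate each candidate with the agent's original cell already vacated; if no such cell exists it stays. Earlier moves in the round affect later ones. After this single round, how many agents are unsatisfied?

0

Initially unsatisfied (in order): (1,4), (3,4), (4,1), (4,2), (4,3), (5,3).
  (1,4) → (2,1).
  (3,4) → (1,1).
  (4,1) → (2,2).
  (4,2) → (1,4).
  (4,3): now satisfied by earlier moves; stays.
  (5,3) → (2,4).
Resulting grid:
O O O O
X X - O
- X X -
- - X -
- - - -
All satisfied now.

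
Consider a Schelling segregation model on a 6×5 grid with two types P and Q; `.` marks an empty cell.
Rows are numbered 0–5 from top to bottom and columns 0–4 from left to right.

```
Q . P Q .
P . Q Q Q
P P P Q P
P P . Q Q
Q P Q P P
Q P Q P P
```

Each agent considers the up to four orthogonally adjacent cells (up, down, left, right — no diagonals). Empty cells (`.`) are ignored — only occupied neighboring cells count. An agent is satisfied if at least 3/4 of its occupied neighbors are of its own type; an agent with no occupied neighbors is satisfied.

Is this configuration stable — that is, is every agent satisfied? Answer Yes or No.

No

(0,0)Q 0/1 unhappy
(0,2)P 0/2 unhappy
(0,3)Q 1/2 unhappy
(1,0)P 1/2 unhappy
(1,2)Q 1/3 unhappy
(1,3)Q 4/4 ok
(1,4)Q 1/2 unhappy
(2,0)P 3/3 ok
(2,1)P 3/3 ok
(2,2)P 1/3 unhappy
(2,3)Q 2/4 unhappy
(2,4)P 0/3 unhappy
(3,0)P 2/3 unhappy
(3,1)P 3/3 ok
(3,3)Q 2/3 unhappy
(3,4)Q 1/3 unhappy
(4,0)Q 1/3 unhappy
(4,1)P 2/4 unhappy
(4,2)Q 1/3 unhappy
(4,3)P 2/4 unhappy
(4,4)P 2/3 unhappy
(5,0)Q 1/2 unhappy
(5,1)P 1/3 unhappy
(5,2)Q 1/3 unhappy
(5,3)P 2/3 unhappy
(5,4)P 2/2 ok
For instance (0,0) has only 0/1 same-type neighbors, below 3/4.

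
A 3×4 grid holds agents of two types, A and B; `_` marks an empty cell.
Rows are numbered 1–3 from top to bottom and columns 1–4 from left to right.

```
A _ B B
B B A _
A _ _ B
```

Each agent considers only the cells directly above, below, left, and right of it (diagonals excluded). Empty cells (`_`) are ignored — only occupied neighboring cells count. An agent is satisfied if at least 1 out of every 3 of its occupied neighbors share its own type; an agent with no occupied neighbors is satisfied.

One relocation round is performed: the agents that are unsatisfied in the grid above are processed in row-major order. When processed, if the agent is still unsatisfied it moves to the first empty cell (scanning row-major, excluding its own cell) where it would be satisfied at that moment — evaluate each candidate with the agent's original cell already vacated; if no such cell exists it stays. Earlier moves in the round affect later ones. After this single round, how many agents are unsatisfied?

1

Initially unsatisfied (in order): (1,1), (2,3), (3,1).
  (1,1) → (2,4).
  (2,3): now satisfied by earlier moves; stays.
  (3,1) → (3,3).
Resulting grid:
_ _ B B
B B A A
_ _ A B
Unsatisfied now: (3,4).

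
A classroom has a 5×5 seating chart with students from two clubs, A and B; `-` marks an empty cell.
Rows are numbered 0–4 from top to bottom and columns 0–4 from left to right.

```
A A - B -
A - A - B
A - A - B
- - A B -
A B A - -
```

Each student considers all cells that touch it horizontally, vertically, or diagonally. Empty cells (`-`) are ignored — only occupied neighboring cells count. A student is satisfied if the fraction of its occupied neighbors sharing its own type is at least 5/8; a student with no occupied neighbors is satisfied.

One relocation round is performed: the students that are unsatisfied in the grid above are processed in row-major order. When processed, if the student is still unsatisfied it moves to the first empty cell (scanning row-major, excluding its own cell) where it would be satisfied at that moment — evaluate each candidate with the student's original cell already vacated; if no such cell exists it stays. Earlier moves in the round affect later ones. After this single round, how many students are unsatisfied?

Initially unsatisfied (in order): (0,3), (3,2), (3,3), (4,0), (4,1), (4,2).
  (0,3) → (0,4).
  (3,2) → (0,2).
  (3,3) → (3,4).
  (4,0) → (1,1).
  (4,1) → (4,0).
  (4,2): now satisfied by earlier moves; stays.
Resulting grid:
A A A - B
A A A - B
A - A - B
- - - - B
B - A - -
All satisfied now.

0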